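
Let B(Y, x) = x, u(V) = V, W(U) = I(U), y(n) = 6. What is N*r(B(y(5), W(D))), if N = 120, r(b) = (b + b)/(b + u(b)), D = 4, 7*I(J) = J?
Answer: 120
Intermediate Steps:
I(J) = J/7
W(U) = U/7
r(b) = 1 (r(b) = (b + b)/(b + b) = (2*b)/((2*b)) = (2*b)*(1/(2*b)) = 1)
N*r(B(y(5), W(D))) = 120*1 = 120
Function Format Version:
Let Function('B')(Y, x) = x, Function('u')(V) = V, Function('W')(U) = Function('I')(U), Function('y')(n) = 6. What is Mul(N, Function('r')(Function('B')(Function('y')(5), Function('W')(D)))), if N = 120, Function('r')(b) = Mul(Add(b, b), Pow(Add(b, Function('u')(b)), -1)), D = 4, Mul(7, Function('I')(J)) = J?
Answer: 120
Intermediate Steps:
Function('I')(J) = Mul(Rational(1, 7), J)
Function('W')(U) = Mul(Rational(1, 7), U)
Function('r')(b) = 1 (Function('r')(b) = Mul(Add(b, b), Pow(Add(b, b), -1)) = Mul(Mul(2, b), Pow(Mul(2, b), -1)) = Mul(Mul(2, b), Mul(Rational(1, 2), Pow(b, -1))) = 1)
Mul(N, Function('r')(Function('B')(Function('y')(5), Function('W')(D)))) = Mul(120, 1) = 120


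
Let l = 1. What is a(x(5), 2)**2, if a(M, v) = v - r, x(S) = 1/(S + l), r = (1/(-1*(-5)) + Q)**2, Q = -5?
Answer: 276676/625 ≈ 442.68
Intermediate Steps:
r = 576/25 (r = (1/(-1*(-5)) - 5)**2 = (1/5 - 5)**2 = (-24/5)**2 = 576/25 ≈ 23.040)
x(S) = 1/(1 + S) (x(S) = 1/(S + 1) = 1/(1 + S))
a(M, v) = -576/25 + v (a(M, v) = v - 1*576/25 = v - 576/25 = -576/25 + v)
a(x(5), 2)**2 = (-576/25 + 2)**2 = (-526/25)**2 = 276676/625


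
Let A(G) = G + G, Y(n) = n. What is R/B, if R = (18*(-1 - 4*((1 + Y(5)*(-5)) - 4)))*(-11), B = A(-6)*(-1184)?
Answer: -99/64 ≈ -1.5469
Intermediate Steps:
A(G) = 2*G
B = 14208 (B = (2*(-6))*(-1184) = -12*(-1184) = 14208)
R = -21978 (R = (18*(-1 - 4*((1 + 5*(-5)) - 4)))*(-11) = (18*(-1 - 4*((1 - 25) - 4)))*(-11) = (18*(-1 - 4*(-24 - 4)))*(-11) = (18*(-1 - 4*(-28)))*(-11) = (18*(-1 + 112))*(-11) = (18*111)*(-11) = 1998*(-11) = -21978)
R/B = -21978/14208 = -21978*1/14208 = -99/64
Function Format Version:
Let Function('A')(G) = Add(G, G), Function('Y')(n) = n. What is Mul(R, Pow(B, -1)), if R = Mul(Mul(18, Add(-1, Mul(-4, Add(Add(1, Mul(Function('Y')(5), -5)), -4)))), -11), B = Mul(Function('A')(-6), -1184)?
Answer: Rational(-99, 64) ≈ -1.5469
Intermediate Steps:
Function('A')(G) = Mul(2, G)
B = 14208 (B = Mul(Mul(2, -6), -1184) = Mul(-12, -1184) = 14208)
R = -21978 (R = Mul(Mul(18, Add(-1, Mul(-4, Add(Add(1, Mul(5, -5)), -4)))), -11) = Mul(Mul(18, Add(-1, Mul(-4, Add(Add(1, -25), -4)))), -11) = Mul(Mul(18, Add(-1, Mul(-4, Add(-24, -4)))), -11) = Mul(Mul(18, Add(-1, Mul(-4, -28))), -11) = Mul(Mul(18, Add(-1, 112)), -11) = Mul(Mul(18, 111), -11) = Mul(1998, -11) = -21978)
Mul(R, Pow(B, -1)) = Mul(-21978, Pow(14208, -1)) = Mul(-21978, Rational(1, 14208)) = Rational(-99, 64)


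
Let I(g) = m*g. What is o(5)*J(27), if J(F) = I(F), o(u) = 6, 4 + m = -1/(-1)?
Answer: -486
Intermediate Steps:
m = -3 (m = -4 - 1/(-1) = -4 - 1*(-1) = -4 + 1 = -3)
I(g) = -3*g
J(F) = -3*F
o(5)*J(27) = 6*(-3*27) = 6*(-81) = -486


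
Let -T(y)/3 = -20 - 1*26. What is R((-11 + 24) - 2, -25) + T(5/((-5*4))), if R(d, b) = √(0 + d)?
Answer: 138 + √11 ≈ 141.32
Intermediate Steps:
T(y) = 138 (T(y) = -3*(-20 - 1*26) = -3*(-20 - 26) = -3*(-46) = 138)
R(d, b) = √d
R((-11 + 24) - 2, -25) + T(5/((-5*4))) = √((-11 + 24) - 2) + 138 = √(13 - 2) + 138 = √11 + 138 = 138 + √11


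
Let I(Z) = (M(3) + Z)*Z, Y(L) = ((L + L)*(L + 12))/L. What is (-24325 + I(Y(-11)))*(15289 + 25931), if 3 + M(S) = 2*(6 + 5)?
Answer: -1000945260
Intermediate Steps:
M(S) = 19 (M(S) = -3 + 2*(6 + 5) = -3 + 2*11 = -3 + 22 = 19)
Y(L) = 24 + 2*L (Y(L) = ((2*L)*(12 + L))/L = (2*L*(12 + L))/L = 24 + 2*L)
I(Z) = Z*(19 + Z) (I(Z) = (19 + Z)*Z = Z*(19 + Z))
(-24325 + I(Y(-11)))*(15289 + 25931) = (-24325 + (24 + 2*(-11))*(19 + (24 + 2*(-11))))*(15289 + 25931) = (-24325 + (24 - 22)*(19 + (24 - 22)))*41220 = (-24325 + 2*(19 + 2))*41220 = (-24325 + 2*21)*41220 = (-24325 + 42)*41220 = -24283*41220 = -1000945260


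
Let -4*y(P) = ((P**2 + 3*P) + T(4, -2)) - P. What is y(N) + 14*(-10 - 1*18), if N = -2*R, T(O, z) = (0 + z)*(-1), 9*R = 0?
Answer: -785/2 ≈ -392.50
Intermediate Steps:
R = 0 (R = (1/9)*0 = 0)
T(O, z) = -z (T(O, z) = z*(-1) = -z)
N = 0 (N = -2*0 = 0)
y(P) = -1/2 - P/2 - P**2/4 (y(P) = -(((P**2 + 3*P) - 1*(-2)) - P)/4 = -(((P**2 + 3*P) + 2) - P)/4 = -((2 + P**2 + 3*P) - P)/4 = -(2 + P**2 + 2*P)/4 = -1/2 - P/2 - P**2/4)
y(N) + 14*(-10 - 1*18) = (-1/2 - 1/2*0 - 1/4*0**2) + 14*(-10 - 1*18) = (-1/2 + 0 - 1/4*0) + 14*(-10 - 18) = (-1/2 + 0 + 0) + 14*(-28) = -1/2 - 392 = -785/2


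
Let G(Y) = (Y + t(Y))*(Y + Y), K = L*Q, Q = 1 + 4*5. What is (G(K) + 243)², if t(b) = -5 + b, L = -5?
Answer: 2060524449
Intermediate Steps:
Q = 21 (Q = 1 + 20 = 21)
K = -105 (K = -5*21 = -105)
G(Y) = 2*Y*(-5 + 2*Y) (G(Y) = (Y + (-5 + Y))*(Y + Y) = (-5 + 2*Y)*(2*Y) = 2*Y*(-5 + 2*Y))
(G(K) + 243)² = (2*(-105)*(-5 + 2*(-105)) + 243)² = (2*(-105)*(-5 - 210) + 243)² = (2*(-105)*(-215) + 243)² = (45150 + 243)² = 45393² = 2060524449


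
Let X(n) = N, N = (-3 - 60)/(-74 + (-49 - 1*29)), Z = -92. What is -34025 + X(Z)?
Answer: -5171737/152 ≈ -34025.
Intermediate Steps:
N = 63/152 (N = -63/(-74 + (-49 - 29)) = -63/(-74 - 78) = -63/(-152) = -63*(-1/152) = 63/152 ≈ 0.41447)
X(n) = 63/152
-34025 + X(Z) = -34025 + 63/152 = -5171737/152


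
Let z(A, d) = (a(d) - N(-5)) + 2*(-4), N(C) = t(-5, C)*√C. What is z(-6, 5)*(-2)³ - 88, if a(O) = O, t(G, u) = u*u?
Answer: -64 + 200*I*√5 ≈ -64.0 + 447.21*I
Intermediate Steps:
t(G, u) = u²
N(C) = C^(5/2) (N(C) = C²*√C = C^(5/2))
z(A, d) = -8 + d - 25*I*√5 (z(A, d) = (d - (-5)^(5/2)) + 2*(-4) = (d - 25*I*√5) - 8 = -8 + d - 25*I*√5)
z(-6, 5)*(-2)³ - 88 = (-8 + 5 - 25*I*√5)*(-2)³ - 88 = (-3 - 25*I*√5)*(-8) - 88 = (24 + 200*I*√5) - 88 = -64 + 200*I*√5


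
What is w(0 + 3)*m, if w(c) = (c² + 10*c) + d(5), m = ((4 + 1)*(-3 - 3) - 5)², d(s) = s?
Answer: 53900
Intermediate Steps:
m = 1225 (m = (5*(-6) - 5)² = (-30 - 5)² = (-35)² = 1225)
w(c) = 5 + c² + 10*c (w(c) = (c² + 10*c) + 5 = 5 + c² + 10*c)
w(0 + 3)*m = (5 + (0 + 3)² + 10*(0 + 3))*1225 = (5 + 3² + 10*3)*1225 = (5 + 9 + 30)*1225 = 44*1225 = 53900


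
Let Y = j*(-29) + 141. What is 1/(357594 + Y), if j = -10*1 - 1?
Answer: 1/358054 ≈ 2.7929e-6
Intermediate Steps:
j = -11 (j = -10 - 1 = -11)
Y = 460 (Y = -11*(-29) + 141 = 319 + 141 = 460)
1/(357594 + Y) = 1/(357594 + 460) = 1/358054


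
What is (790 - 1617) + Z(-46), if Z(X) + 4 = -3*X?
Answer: -693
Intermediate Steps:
Z(X) = -4 - 3*X
(790 - 1617) + Z(-46) = (790 - 1617) + (-4 - 3*(-46)) = -827 + (-4 + 138) = -827 + 134 = -693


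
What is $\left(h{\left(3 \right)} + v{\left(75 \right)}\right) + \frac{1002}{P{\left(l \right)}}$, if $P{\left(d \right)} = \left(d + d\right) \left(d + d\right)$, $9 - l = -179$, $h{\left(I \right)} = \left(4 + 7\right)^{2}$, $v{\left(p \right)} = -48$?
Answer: $\frac{5160725}{70688} \approx 73.007$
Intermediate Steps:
$h{\left(I \right)} = 121$ ($h{\left(I \right)} = 11^{2} = 121$)
$l = 188$ ($l = 9 - -179 = 9 + 179 = 188$)
$P{\left(d \right)} = 4 d^{2}$ ($P{\left(d \right)} = 2 d 2 d = 4 d^{2}$)
$\left(h{\left(3 \right)} + v{\left(75 \right)}\right) + \frac{1002}{P{\left(l \right)}} = \left(121 - 48\right) + \frac{1002}{4 \cdot 188^{2}} = 73 + \frac{1002}{4 \cdot 35344} = 73 + \frac{1002}{141376} = 73 + 1002 \cdot \frac{1}{141376} = 73 + \frac{501}{70688} = \frac{5160725}{70688}$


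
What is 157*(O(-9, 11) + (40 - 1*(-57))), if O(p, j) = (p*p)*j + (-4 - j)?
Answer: 152761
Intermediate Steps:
O(p, j) = -4 - j + j*p² (O(p, j) = p²*j + (-4 - j) = j*p² + (-4 - j) = -4 - j + j*p²)
157*(O(-9, 11) + (40 - 1*(-57))) = 157*((-4 - 1*11 + 11*(-9)²) + (40 - 1*(-57))) = 157*((-4 - 11 + 11*81) + (40 + 57)) = 157*((-4 - 11 + 891) + 97) = 157*(876 + 97) = 157*973 = 152761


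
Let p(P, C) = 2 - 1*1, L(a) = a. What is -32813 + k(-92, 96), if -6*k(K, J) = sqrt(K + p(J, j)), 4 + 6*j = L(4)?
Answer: -32813 - I*sqrt(91)/6 ≈ -32813.0 - 1.5899*I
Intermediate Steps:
j = 0 (j = -2/3 + (1/6)*4 = -2/3 + 2/3 = 0)
p(P, C) = 1 (p(P, C) = 2 - 1 = 1)
k(K, J) = -sqrt(1 + K)/6 (k(K, J) = -sqrt(K + 1)/6 = -sqrt(1 + K)/6)
-32813 + k(-92, 96) = -32813 - sqrt(1 - 92)/6 = -32813 - I*sqrt(91)/6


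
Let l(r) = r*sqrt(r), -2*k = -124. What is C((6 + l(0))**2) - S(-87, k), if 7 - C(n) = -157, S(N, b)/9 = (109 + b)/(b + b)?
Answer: 18797/124 ≈ 151.59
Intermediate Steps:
k = 62 (k = -1/2*(-124) = 62)
l(r) = r**(3/2)
S(N, b) = 9*(109 + b)/(2*b) (S(N, b) = 9*((109 + b)/(b + b)) = 9*((109 + b)/((2*b))) = 9*((109 + b)*(1/(2*b))) = 9*((109 + b)/(2*b)) = 9*(109 + b)/(2*b))
C(n) = 164 (C(n) = 7 - 1*(-157) = 7 + 157 = 164)
C((6 + l(0))**2) - S(-87, k) = 164 - 9*(109 + 62)/(2*62) = 164 - 9*171/(2*62) = 164 - 1*1539/124 = 164 - 1539/124 = 18797/124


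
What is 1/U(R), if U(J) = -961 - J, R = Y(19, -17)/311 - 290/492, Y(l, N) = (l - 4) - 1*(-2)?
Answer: -76506/73481353 ≈ -0.0010412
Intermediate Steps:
Y(l, N) = -2 + l (Y(l, N) = (-4 + l) + 2 = -2 + l)
R = -40913/76506 (R = (-2 + 19)/311 - 290/492 = 17*(1/311) - 290*1/492 = 17/311 - 145/246 = -40913/76506 ≈ -0.53477)
1/U(R) = 1/(-961 - 1*(-40913/76506)) = 1/(-961 + 40913/76506) = 1/(-73481353/76506) = -76506/73481353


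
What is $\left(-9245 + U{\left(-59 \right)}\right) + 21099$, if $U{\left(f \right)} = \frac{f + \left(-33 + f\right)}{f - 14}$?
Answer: $\frac{865493}{73} \approx 11856.0$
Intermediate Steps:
$U{\left(f \right)} = \frac{-33 + 2 f}{-14 + f}$
$\left(-9245 + U{\left(-59 \right)}\right) + 21099 = \left(-9245 + \frac{-33 + 2 \left(-59\right)}{-14 - 59}\right) + 21099 = \left(-9245 + \frac{-33 - 118}{-73}\right) + 21099 = \left(-9245 - - \frac{151}{73}\right) + 21099 = \left(-9245 + \frac{151}{73}\right) + 21099 = - \frac{674734}{73} + 21099 = \frac{865493}{73}$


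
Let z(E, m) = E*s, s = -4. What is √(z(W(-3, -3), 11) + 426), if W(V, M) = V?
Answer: √438 ≈ 20.928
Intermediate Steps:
z(E, m) = -4*E (z(E, m) = E*(-4) = -4*E)
√(z(W(-3, -3), 11) + 426) = √(-4*(-3) + 426) = √(12 + 426) = √438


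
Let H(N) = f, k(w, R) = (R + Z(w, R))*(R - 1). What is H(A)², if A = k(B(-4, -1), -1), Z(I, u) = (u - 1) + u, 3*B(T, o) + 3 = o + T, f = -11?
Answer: 121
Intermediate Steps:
B(T, o) = -1 + T/3 + o/3 (B(T, o) = -1 + (o + T)/3 = -1 + (T + o)/3 = -1 + (T/3 + o/3) = -1 + T/3 + o/3)
Z(I, u) = -1 + 2*u (Z(I, u) = (-1 + u) + u = -1 + 2*u)
k(w, R) = (-1 + R)*(-1 + 3*R) (k(w, R) = (R + (-1 + 2*R))*(R - 1) = (-1 + 3*R)*(-1 + R) = (-1 + R)*(-1 + 3*R))
A = 8 (A = 1 - 4*(-1) + 3*(-1)² = 1 + 4 + 3*1 = 1 + 4 + 3 = 8)
H(N) = -11
H(A)² = (-11)² = 121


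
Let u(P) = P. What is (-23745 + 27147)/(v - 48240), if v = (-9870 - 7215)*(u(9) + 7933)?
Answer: -567/22622885 ≈ -2.5063e-5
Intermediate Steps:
v = -135689070 (v = (-9870 - 7215)*(9 + 7933) = -17085*7942 = -135689070)
(-23745 + 27147)/(v - 48240) = (-23745 + 27147)/(-135689070 - 48240) = 3402/(-135737310) = 3402*(-1/135737310) = -567/22622885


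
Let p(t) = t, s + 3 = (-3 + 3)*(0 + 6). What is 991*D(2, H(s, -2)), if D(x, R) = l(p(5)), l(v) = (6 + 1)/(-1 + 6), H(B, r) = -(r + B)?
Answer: 6937/5 ≈ 1387.4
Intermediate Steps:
s = -3 (s = -3 + (-3 + 3)*(0 + 6) = -3 + 0*6 = -3 + 0 = -3)
H(B, r) = -B - r (H(B, r) = -(B + r) = -B - r)
l(v) = 7/5
D(x, R) = 7/5
991*D(2, H(s, -2)) = 991*(7/5) = 6937/5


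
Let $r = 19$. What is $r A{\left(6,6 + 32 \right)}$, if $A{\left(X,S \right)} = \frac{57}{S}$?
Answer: $\frac{57}{2} \approx 28.5$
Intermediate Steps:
$r A{\left(6,6 + 32 \right)} = 19 \frac{57}{6 + 32} = 19 \cdot \frac{57}{38} = 19 \cdot 57 \cdot \frac{1}{38} = 19 \cdot \frac{3}{2} = \frac{57}{2}$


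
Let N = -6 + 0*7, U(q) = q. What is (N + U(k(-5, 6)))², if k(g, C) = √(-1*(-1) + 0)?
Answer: 25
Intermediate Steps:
k(g, C) = 1 (k(g, C) = √(1 + 0) = √1 = 1)
N = -6 (N = -6 + 0 = -6)
(N + U(k(-5, 6)))² = (-6 + 1)² = (-5)² = 25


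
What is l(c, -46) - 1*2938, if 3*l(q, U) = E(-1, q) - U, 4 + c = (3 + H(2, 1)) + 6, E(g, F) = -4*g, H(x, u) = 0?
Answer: -8764/3 ≈ -2921.3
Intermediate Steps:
c = 5 (c = -4 + ((3 + 0) + 6) = -4 + (3 + 6) = -4 + 9 = 5)
l(q, U) = 4/3 - U/3 (l(q, U) = (-4*(-1) - U)/3 = (4 - U)/3 = 4/3 - U/3)
l(c, -46) - 1*2938 = (4/3 - 1/3*(-46)) - 1*2938 = (4/3 + 46/3) - 2938 = 50/3 - 2938 = -8764/3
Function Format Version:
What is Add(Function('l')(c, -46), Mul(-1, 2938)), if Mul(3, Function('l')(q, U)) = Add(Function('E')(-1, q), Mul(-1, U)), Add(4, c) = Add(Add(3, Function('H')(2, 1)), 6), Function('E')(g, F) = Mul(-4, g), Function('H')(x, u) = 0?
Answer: Rational(-8764, 3) ≈ -2921.3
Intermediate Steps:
c = 5 (c = Add(-4, Add(Add(3, 0), 6)) = Add(-4, Add(3, 6)) = Add(-4, 9) = 5)
Function('l')(q, U) = Add(Rational(4, 3), Mul(Rational(-1, 3), U)) (Function('l')(q, U) = Mul(Rational(1, 3), Add(Mul(-4, -1), Mul(-1, U))) = Mul(Rational(1, 3), Add(4, Mul(-1, U))) = Add(Rational(4, 3), Mul(Rational(-1, 3), U)))
Add(Function('l')(c, -46), Mul(-1, 2938)) = Add(Add(Rational(4, 3), Mul(Rational(-1, 3), -46)), Mul(-1, 2938)) = Add(Add(Rational(4, 3), Rational(46, 3)), -2938) = Add(Rational(50, 3), -2938) = Rational(-8764, 3)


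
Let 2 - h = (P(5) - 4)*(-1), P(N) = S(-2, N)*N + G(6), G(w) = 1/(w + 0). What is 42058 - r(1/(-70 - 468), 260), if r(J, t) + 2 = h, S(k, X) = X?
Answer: 252221/6 ≈ 42037.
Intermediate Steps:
G(w) = 1/w
P(N) = 1/6 + N**2 (P(N) = N*N + 1/6 = N**2 + 1/6 = 1/6 + N**2)
h = 139/6 (h = 2 - ((1/6 + 5**2) - 4)*(-1) = 2 - ((1/6 + 25) - 4)*(-1) = 2 - (151/6 - 4)*(-1) = 2 - 127*(-1)/6 = 2 - 1*(-127/6) = 2 + 127/6 = 139/6 ≈ 23.167)
r(J, t) = 127/6 (r(J, t) = -2 + 139/6 = 127/6)
42058 - r(1/(-70 - 468), 260) = 42058 - 1*127/6 = 42058 - 127/6 = 252221/6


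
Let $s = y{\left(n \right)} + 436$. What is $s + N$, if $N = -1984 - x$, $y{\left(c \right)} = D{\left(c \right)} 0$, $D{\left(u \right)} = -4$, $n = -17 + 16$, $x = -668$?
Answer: $-880$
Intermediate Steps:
$n = -1$
$y{\left(c \right)} = 0$ ($y{\left(c \right)} = \left(-4\right) 0 = 0$)
$N = -1316$ ($N = -1984 - -668 = -1984 + 668 = -1316$)
$s = 436$ ($s = 0 + 436 = 436$)
$s + N = 436 - 1316 = -880$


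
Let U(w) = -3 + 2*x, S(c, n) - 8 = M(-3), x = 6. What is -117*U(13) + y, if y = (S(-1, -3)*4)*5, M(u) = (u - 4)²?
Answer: 87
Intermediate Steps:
M(u) = (-4 + u)²
S(c, n) = 57 (S(c, n) = 8 + (-4 - 3)² = 8 + (-7)² = 8 + 49 = 57)
y = 1140 (y = (57*4)*5 = 228*5 = 1140)
U(w) = 9 (U(w) = -3 + 2*6 = -3 + 12 = 9)
-117*U(13) + y = -117*9 + 1140 = -1053 + 1140 = 87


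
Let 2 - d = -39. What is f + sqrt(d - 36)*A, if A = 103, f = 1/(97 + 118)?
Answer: 1/215 + 103*sqrt(5) ≈ 230.32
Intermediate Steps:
f = 1/215 ≈ 0.0046512
d = 41 (d = 2 - 1*(-39) = 2 + 39 = 41)
f + sqrt(d - 36)*A = 1/215 + sqrt(41 - 36)*103 = 1/215 + sqrt(5)*103 = 1/215 + 103*sqrt(5)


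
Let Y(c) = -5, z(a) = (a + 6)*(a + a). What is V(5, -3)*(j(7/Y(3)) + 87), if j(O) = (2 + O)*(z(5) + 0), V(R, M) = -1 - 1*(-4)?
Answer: 459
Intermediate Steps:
z(a) = 2*a*(6 + a) (z(a) = (6 + a)*(2*a) = 2*a*(6 + a))
V(R, M) = 3 (V(R, M) = -1 + 4 = 3)
j(O) = 220 + 110*O (j(O) = (2 + O)*(2*5*(6 + 5) + 0) = (2 + O)*(2*5*11 + 0) = (2 + O)*(110 + 0) = (2 + O)*110 = 220 + 110*O)
V(5, -3)*(j(7/Y(3)) + 87) = 3*((220 + 110*(7/(-5))) + 87) = 3*((220 + 110*(7*(-⅕))) + 87) = 3*((220 + 110*(-7/5)) + 87) = 3*((220 - 154) + 87) = 3*(66 + 87) = 3*153 = 459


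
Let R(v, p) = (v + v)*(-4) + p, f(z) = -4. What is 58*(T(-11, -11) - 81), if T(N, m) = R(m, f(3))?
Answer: 174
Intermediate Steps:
R(v, p) = p - 8*v (R(v, p) = (2*v)*(-4) + p = -8*v + p = p - 8*v)
T(N, m) = -4 - 8*m
58*(T(-11, -11) - 81) = 58*((-4 - 8*(-11)) - 81) = 58*((-4 + 88) - 81) = 58*(84 - 81) = 58*3 = 174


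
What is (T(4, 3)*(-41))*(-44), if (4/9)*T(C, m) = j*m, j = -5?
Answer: -60885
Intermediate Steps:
T(C, m) = -45*m/4 (T(C, m) = 9*(-5*m)/4 = -45*m/4)
(T(4, 3)*(-41))*(-44) = (-45/4*3*(-41))*(-44) = -135/4*(-41)*(-44) = (5535/4)*(-44) = -60885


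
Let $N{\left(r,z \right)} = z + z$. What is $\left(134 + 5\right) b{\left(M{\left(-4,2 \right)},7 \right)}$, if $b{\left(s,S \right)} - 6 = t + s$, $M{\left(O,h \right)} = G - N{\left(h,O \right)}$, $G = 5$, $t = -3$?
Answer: $2224$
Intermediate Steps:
$N{\left(r,z \right)} = 2 z$
$M{\left(O,h \right)} = 5 - 2 O$
$b{\left(s,S \right)} = 3 + s$ ($b{\left(s,S \right)} = 6 + \left(-3 + s\right) = 3 + s$)
$\left(134 + 5\right) b{\left(M{\left(-4,2 \right)},7 \right)} = \left(134 + 5\right) \left(3 + \left(5 - -8\right)\right) = 139 \left(3 + \left(5 + 8\right)\right) = 139 \left(3 + 13\right) = 139 \cdot 16 = 2224$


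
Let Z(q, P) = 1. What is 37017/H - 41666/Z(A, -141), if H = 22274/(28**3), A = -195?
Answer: -8247950/1591 ≈ -5184.1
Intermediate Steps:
H = 1591/1568 (H = 22274/21952 = 22274*(1/21952) = 1591/1568 ≈ 1.0147)
37017/H - 41666/Z(A, -141) = 37017/(1591/1568) - 41666/1 = 37017*(1568/1591) - 41666*1 = 58042656/1591 - 41666 = -8247950/1591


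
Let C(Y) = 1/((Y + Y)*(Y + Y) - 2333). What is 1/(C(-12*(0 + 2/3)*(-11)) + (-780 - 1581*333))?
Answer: -28643/15102107678 ≈ -1.8966e-6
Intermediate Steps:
C(Y) = 1/(-2333 + 4*Y**2) (C(Y) = 1/((2*Y)*(2*Y) - 2333) = 1/(4*Y**2 - 2333) = 1/(-2333 + 4*Y**2))
1/(C(-12*(0 + 2/3)*(-11)) + (-780 - 1581*333)) = 1/(1/(-2333 + 4*(-12*(0 + 2/3)*(-11))**2) + (-780 - 1581*333)) = 1/(1/(-2333 + 4*(-12*(0 + 2*(1/3))*(-11))**2) + (-780 - 526473)) = 1/(1/(-2333 + 4*(-12*(0 + 2/3)*(-11))**2) - 527253) = 1/(1/(-2333 + 4*(-12*2/3*(-11))**2) - 527253) = 1/(1/(-2333 + 4*(-8*(-11))**2) - 527253) = 1/(1/(-2333 + 4*88**2) - 527253) = 1/(1/(-2333 + 4*7744) - 527253) = 1/(1/(-2333 + 30976) - 527253) = 1/(1/28643 - 527253) = 1/(-15102107678/28643) = -28643/15102107678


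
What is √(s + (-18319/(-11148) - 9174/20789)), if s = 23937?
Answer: √321434622594980367729/115877886 ≈ 154.72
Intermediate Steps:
√(s + (-18319/(-11148) - 9174/20789)) = √(23937 + (-18319/(-11148) - 9174/20789)) = √(23937 + (-18319*(-1/11148) - 9174*1/20789)) = √(23937 + (18319/11148 - 9174/20789)) = √(23937 + 278561939/231755772) = √(5547816476303/231755772) = √321434622594980367729/115877886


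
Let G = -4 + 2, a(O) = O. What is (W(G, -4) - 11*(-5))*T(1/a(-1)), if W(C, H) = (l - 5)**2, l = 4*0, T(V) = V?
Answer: -80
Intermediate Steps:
l = 0
G = -2
W(C, H) = 25 (W(C, H) = (0 - 5)**2 = (-5)**2 = 25)
(W(G, -4) - 11*(-5))*T(1/a(-1)) = (25 - 11*(-5))/(-1) = (25 + 55)*(-1) = 80*(-1) = -80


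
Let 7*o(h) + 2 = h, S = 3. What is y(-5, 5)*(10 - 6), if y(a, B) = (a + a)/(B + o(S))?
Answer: -70/9 ≈ -7.7778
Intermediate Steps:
o(h) = -2/7 + h/7
y(a, B) = 2*a/(⅐ + B) (y(a, B) = (a + a)/(B + (-2/7 + (⅐)*3)) = (2*a)/(B + (-2/7 + 3/7)) = (2*a)/(B + ⅐) = (2*a)/(⅐ + B) = 2*a/(⅐ + B))
y(-5, 5)*(10 - 6) = (14*(-5)/(1 + 7*5))*(10 - 6) = (14*(-5)/(1 + 35))*4 = (14*(-5)/36)*4 = (14*(-5)*(1/36))*4 = -35/18*4 = -70/9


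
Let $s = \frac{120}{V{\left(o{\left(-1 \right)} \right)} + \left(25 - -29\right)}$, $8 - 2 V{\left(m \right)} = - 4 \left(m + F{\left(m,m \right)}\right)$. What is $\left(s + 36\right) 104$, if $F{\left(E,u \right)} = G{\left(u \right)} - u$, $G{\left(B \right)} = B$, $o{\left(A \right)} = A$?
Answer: $\frac{27768}{7} \approx 3966.9$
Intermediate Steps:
$F{\left(E,u \right)} = 0$ ($F{\left(E,u \right)} = u - u = 0$)
$V{\left(m \right)} = 4 + 2 m$ ($V{\left(m \right)} = 4 - \frac{\left(-4\right) \left(m + 0\right)}{2} = 4 - \frac{\left(-4\right) m}{2} = 4 + 2 m$)
$s = \frac{15}{7}$ ($s = \frac{120}{\left(4 + 2 \left(-1\right)\right) + \left(25 - -29\right)} = \frac{120}{\left(4 - 2\right) + \left(25 + 29\right)} = \frac{120}{2 + 54} = \frac{120}{56} = 120 \cdot \frac{1}{56} = \frac{15}{7} \approx 2.1429$)
$\left(s + 36\right) 104 = \left(\frac{15}{7} + 36\right) 104 = \frac{267}{7} \cdot 104 = \frac{27768}{7}$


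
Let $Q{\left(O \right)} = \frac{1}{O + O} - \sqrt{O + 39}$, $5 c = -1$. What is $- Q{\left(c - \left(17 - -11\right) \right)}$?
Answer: $\frac{5}{282} + \frac{3 \sqrt{30}}{5} \approx 3.3041$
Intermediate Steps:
$c = - \frac{1}{5}$ ($c = \frac{1}{5} \left(-1\right) = - \frac{1}{5} \approx -0.2$)
$Q{\left(O \right)} = \frac{1}{2 O} - \sqrt{39 + O}$
$- Q{\left(c - \left(17 - -11\right) \right)} = - (\frac{1}{2 \left(- \frac{1}{5} - \left(17 - -11\right)\right)} - \sqrt{39 - \left(\frac{81}{5} + 12\right)}) = - (\frac{1}{2 \left(- \frac{1}{5} - \left(17 + \left(-1 + 12\right)\right)\right)} - \sqrt{39 - \frac{141}{5}}) = - (\frac{1}{2 \left(- \frac{1}{5} - \left(17 + 11\right)\right)} - \sqrt{39 - \frac{141}{5}}) = - (\frac{1}{2 \left(- \frac{1}{5} - 28\right)} - \sqrt{39 - \frac{141}{5}}) = - (\frac{1}{2 \left(- \frac{141}{5}\right)} - \sqrt{39 - \frac{141}{5}}) = - (\frac{1}{2} \left(- \frac{5}{141}\right) - \sqrt{\frac{54}{5}}) = - (- \frac{5}{282} - \frac{3 \sqrt{30}}{5}) = \frac{5}{282} + \frac{3 \sqrt{30}}{5}$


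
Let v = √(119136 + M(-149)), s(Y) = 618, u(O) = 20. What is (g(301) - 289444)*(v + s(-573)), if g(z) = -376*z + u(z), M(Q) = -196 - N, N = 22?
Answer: -248806800 - 402600*√118918 ≈ -3.8764e+8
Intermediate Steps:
M(Q) = -218 (M(Q) = -196 - 1*22 = -196 - 22 = -218)
g(z) = 20 - 376*z (g(z) = -376*z + 20 = 20 - 376*z)
v = √118918 (v = √(119136 - 218) = √118918 ≈ 344.84)
(g(301) - 289444)*(v + s(-573)) = ((20 - 376*301) - 289444)*(√118918 + 618) = ((20 - 113176) - 289444)*(618 + √118918) = (-113156 - 289444)*(618 + √118918) = -402600*(618 + √118918) = -248806800 - 402600*√118918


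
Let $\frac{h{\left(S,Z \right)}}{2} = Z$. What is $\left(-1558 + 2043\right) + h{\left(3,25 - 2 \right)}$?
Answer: $531$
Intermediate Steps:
$h{\left(S,Z \right)} = 2 Z$
$\left(-1558 + 2043\right) + h{\left(3,25 - 2 \right)} = \left(-1558 + 2043\right) + 2 \left(25 - 2\right) = 485 + 2 \cdot 23 = 485 + 46 = 531$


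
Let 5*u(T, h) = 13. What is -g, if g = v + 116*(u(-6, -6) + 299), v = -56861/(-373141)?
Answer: -65273093153/1865705 ≈ -34986.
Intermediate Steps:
u(T, h) = 13/5 (u(T, h) = (⅕)*13 = 13/5)
v = 56861/373141 (v = -56861*(-1/373141) = 56861/373141 ≈ 0.15238)
g = 65273093153/1865705 (g = 56861/373141 + 116*(13/5 + 299) = 56861/373141 + 116*(1508/5) = 56861/373141 + 174928/5 = 65273093153/1865705 ≈ 34986.)
-g = -1*65273093153/1865705 = -65273093153/1865705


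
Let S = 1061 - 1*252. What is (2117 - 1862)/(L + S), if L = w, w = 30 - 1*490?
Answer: 255/349 ≈ 0.73066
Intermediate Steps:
w = -460 (w = 30 - 490 = -460)
S = 809 (S = 1061 - 252 = 809)
L = -460
(2117 - 1862)/(L + S) = (2117 - 1862)/(-460 + 809) = 255/349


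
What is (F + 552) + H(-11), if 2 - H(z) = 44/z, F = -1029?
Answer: -471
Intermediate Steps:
H(z) = 2 - 44/z
(F + 552) + H(-11) = (-1029 + 552) + (2 - 44/(-11)) = -477 + (2 - 44*(-1/11)) = -477 + (2 + 4) = -477 + 6 = -471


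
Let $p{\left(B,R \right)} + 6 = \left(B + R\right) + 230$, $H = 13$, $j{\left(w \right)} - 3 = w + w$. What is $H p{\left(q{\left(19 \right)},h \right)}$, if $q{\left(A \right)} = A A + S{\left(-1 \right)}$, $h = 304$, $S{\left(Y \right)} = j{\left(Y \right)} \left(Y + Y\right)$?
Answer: $11531$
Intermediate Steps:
$j{\left(w \right)} = 3 + 2 w$ ($j{\left(w \right)} = 3 + \left(w + w\right) = 3 + 2 w$)
$S{\left(Y \right)} = 2 Y \left(3 + 2 Y\right)$ ($S{\left(Y \right)} = \left(3 + 2 Y\right) \left(Y + Y\right) = \left(3 + 2 Y\right) 2 Y = 2 Y \left(3 + 2 Y\right)$)
$q{\left(A \right)} = -2 + A^{2}$ ($q{\left(A \right)} = A A + 2 \left(-1\right) \left(3 + 2 \left(-1\right)\right) = A^{2} + 2 \left(-1\right) \left(3 - 2\right) = A^{2} + 2 \left(-1\right) 1 = A^{2} - 2 = -2 + A^{2}$)
$p{\left(B,R \right)} = 224 + B + R$ ($p{\left(B,R \right)} = -6 + \left(\left(B + R\right) + 230\right) = -6 + \left(230 + B + R\right) = 224 + B + R$)
$H p{\left(q{\left(19 \right)},h \right)} = 13 \left(224 - \left(2 - 19^{2}\right) + 304\right) = 13 \left(224 + \left(-2 + 361\right) + 304\right) = 13 \left(224 + 359 + 304\right) = 13 \cdot 887 = 11531$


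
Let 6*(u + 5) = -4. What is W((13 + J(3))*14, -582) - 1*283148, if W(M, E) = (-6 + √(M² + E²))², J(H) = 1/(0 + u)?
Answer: 25386572/289 - 24*√26801485/17 ≈ 80534.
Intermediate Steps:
u = -17/3 (u = -5 + (⅙)*(-4) = -5 - ⅔ = -17/3 ≈ -5.6667)
J(H) = -3/17 (J(H) = 1/(0 - 17/3) = 1/(-17/3) = -3/17)
W(M, E) = (-6 + √(E² + M²))²
W((13 + J(3))*14, -582) - 1*283148 = (-6 + √((-582)² + ((13 - 3/17)*14)²))² - 1*283148 = (-6 + √(338724 + ((218/17)*14)²))² - 283148 = (-6 + √(338724 + (3052/17)²))² - 283148 = (-6 + √(338724 + 9314704/289))² - 283148 = (-6 + √(107205940/289))² - 283148 = (-6 + 2*√26801485/17)² - 283148 = -283148 + (-6 + 2*√26801485/17)²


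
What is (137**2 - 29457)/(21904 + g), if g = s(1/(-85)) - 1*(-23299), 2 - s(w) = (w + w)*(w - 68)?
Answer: -77220800/326594563 ≈ -0.23644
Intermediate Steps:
s(w) = 2 - 2*w*(-68 + w) (s(w) = 2 - (w + w)*(w - 68) = 2 - 2*w*(-68 + w))
g = 168338163/7225 (g = (2 - 2*(1/(-85))**2 + 136/(-85)) - 1*(-23299) = (2 - 2*(-1/85)**2 + 136*(-1/85)) + 23299 = (2 - 2*1/7225 - 8/5) + 23299 = (2 - 2/7225 - 8/5) + 23299 = 2888/7225 + 23299 = 168338163/7225 ≈ 23299.)
(137**2 - 29457)/(21904 + g) = (137**2 - 29457)/(21904 + 168338163/7225) = (18769 - 29457)/(326594563/7225) = -10688*7225/326594563 = -77220800/326594563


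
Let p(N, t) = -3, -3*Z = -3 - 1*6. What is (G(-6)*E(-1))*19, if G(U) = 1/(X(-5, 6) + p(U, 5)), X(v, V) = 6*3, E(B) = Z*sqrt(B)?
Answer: 19*I/5 ≈ 3.8*I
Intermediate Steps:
Z = 3 (Z = -(-3 - 1*6)/3 = -(-3 - 6)/3 = -1/3*(-9) = 3)
E(B) = 3*sqrt(B)
X(v, V) = 18
G(U) = 1/15 (G(U) = 1/(18 - 3) = 1/15)
(G(-6)*E(-1))*19 = ((3*sqrt(-1))/15)*19 = ((3*I)/15)*19 = (I/5)*19 = 19*I/5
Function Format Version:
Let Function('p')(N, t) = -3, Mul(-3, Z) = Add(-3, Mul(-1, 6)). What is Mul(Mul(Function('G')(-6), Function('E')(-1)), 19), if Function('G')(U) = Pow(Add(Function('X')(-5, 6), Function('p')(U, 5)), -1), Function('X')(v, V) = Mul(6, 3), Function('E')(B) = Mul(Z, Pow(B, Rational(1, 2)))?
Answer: Mul(Rational(19, 5), I) ≈ Mul(3.8000, I)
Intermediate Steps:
Z = 3 (Z = Mul(Rational(-1, 3), Add(-3, Mul(-1, 6))) = Mul(Rational(-1, 3), Add(-3, -6)) = Mul(Rational(-1, 3), -9) = 3)
Function('E')(B) = Mul(3, Pow(B, Rational(1, 2)))
Function('X')(v, V) = 18
Function('G')(U) = Rational(1, 15) (Function('G')(U) = Pow(Add(18, -3), -1) = Pow(15, -1) = Rational(1, 15))
Mul(Mul(Function('G')(-6), Function('E')(-1)), 19) = Mul(Mul(Rational(1, 15), Mul(3, Pow(-1, Rational(1, 2)))), 19) = Mul(Mul(Rational(1, 15), Mul(3, I)), 19) = Mul(Mul(Rational(1, 5), I), 19) = Mul(Rational(19, 5), I)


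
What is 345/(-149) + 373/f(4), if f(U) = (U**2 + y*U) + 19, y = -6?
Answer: 51782/1639 ≈ 31.594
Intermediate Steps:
f(U) = 19 + U**2 - 6*U (f(U) = (U**2 - 6*U) + 19 = 19 + U**2 - 6*U)
345/(-149) + 373/f(4) = 345/(-149) + 373/(19 + 4**2 - 6*4) = 345*(-1/149) + 373/(19 + 16 - 24) = -345/149 + 373/11 = 51782/1639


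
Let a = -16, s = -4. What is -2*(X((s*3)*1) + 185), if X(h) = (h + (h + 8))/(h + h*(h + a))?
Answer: -29962/81 ≈ -369.90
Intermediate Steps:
X(h) = (8 + 2*h)/(h + h*(-16 + h)) (X(h) = (h + (h + 8))/(h + h*(h - 16)) = (h + (8 + h))/(h + h*(-16 + h)) = (8 + 2*h)/(h + h*(-16 + h)))
-2*(X((s*3)*1) + 185) = -2*(2*(4 - 4*3*1)/(((-4*3*1))*(-15 - 4*3*1)) + 185) = -2*(2*(4 - 12*1)/(((-12*1))*(-15 - 12*1)) + 185) = -2*(2*(4 - 12)/(-12*(-15 - 12)) + 185) = -2*(2*(-1/12)*(-8)/(-27) + 185) = -2*(2*(-1/12)*(-1/27)*(-8) + 185) = -2*(-4/81 + 185) = -2*14981/81 = -29962/81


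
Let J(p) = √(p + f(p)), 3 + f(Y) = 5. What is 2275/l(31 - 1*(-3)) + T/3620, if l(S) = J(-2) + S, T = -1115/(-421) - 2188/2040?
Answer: 52007520863/777250200 ≈ 66.912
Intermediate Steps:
f(Y) = 2 (f(Y) = -3 + 5 = 2)
T = 338363/214710 (T = -1115*(-1/421) - 2188*1/2040 = 1115/421 - 547/510 = 338363/214710 ≈ 1.5759)
J(p) = √(2 + p) (J(p) = √(p + 2) = √(2 + p))
l(S) = S (l(S) = √(2 - 2) + S = √0 + S = 0 + S = S)
2275/l(31 - 1*(-3)) + T/3620 = 2275/(31 - 1*(-3)) + (338363/214710)/3620 = 2275/(31 + 3) + (338363/214710)*(1/3620) = 2275/34 + 338363/777250200 = 52007520863/777250200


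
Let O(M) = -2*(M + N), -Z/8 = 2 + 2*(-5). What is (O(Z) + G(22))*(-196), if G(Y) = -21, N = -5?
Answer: 27244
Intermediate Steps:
Z = 64 (Z = -8*(2 + 2*(-5)) = -8*(2 - 10) = -8*(-8) = 64)
O(M) = 10 - 2*M (O(M) = -2*(M - 5) = -2*(-5 + M) = 10 - 2*M)
(O(Z) + G(22))*(-196) = ((10 - 2*64) - 21)*(-196) = ((10 - 128) - 21)*(-196) = (-118 - 21)*(-196) = -139*(-196) = 27244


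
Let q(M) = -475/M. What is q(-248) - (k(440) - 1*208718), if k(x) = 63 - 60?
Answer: 51761795/248 ≈ 2.0872e+5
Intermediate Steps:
k(x) = 3
q(-248) - (k(440) - 1*208718) = -475/(-248) - (3 - 1*208718) = -475*(-1/248) - (3 - 208718) = 475/248 - 1*(-208715) = 475/248 + 208715 = 51761795/248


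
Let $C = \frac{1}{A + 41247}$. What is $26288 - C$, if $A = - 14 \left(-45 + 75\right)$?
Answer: $\frac{1073260175}{40827} \approx 26288.0$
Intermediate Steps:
$A = -420$ ($A = \left(-14\right) 30 = -420$)
$C = \frac{1}{40827}$ ($C = \frac{1}{-420 + 41247} = \frac{1}{40827} \approx 2.4494 \cdot 10^{-5}$)
$26288 - C = 26288 - \frac{1}{40827} = \frac{1073260175}{40827}$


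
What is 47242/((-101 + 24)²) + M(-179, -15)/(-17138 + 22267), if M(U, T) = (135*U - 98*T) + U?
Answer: 106684272/30409841 ≈ 3.5082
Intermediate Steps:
M(U, T) = -98*T + 136*U (M(U, T) = (-98*T + 135*U) + U = -98*T + 136*U)
47242/((-101 + 24)²) + M(-179, -15)/(-17138 + 22267) = 47242/((-101 + 24)²) + (-98*(-15) + 136*(-179))/(-17138 + 22267) = 47242/((-77)²) + (1470 - 24344)/5129 = 47242/5929 - 22874*1/5129 = 47242*(1/5929) - 22874/5129 = 47242/5929 - 22874/5129 = 106684272/30409841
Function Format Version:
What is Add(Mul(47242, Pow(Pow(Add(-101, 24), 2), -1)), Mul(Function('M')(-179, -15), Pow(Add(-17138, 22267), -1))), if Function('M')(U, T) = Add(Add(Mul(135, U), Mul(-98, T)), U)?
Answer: Rational(106684272, 30409841) ≈ 3.5082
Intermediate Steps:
Function('M')(U, T) = Add(Mul(-98, T), Mul(136, U)) (Function('M')(U, T) = Add(Add(Mul(-98, T), Mul(135, U)), U) = Add(Mul(-98, T), Mul(136, U)))
Add(Mul(47242, Pow(Pow(Add(-101, 24), 2), -1)), Mul(Function('M')(-179, -15), Pow(Add(-17138, 22267), -1))) = Add(Mul(47242, Pow(Pow(Add(-101, 24), 2), -1)), Mul(Add(Mul(-98, -15), Mul(136, -179)), Pow(Add(-17138, 22267), -1))) = Add(Mul(47242, Pow(Pow(-77, 2), -1)), Mul(Add(1470, -24344), Pow(5129, -1))) = Add(Mul(47242, Pow(5929, -1)), Mul(-22874, Rational(1, 5129))) = Add(Mul(47242, Rational(1, 5929)), Rational(-22874, 5129)) = Add(Rational(47242, 5929), Rational(-22874, 5129)) = Rational(106684272, 30409841)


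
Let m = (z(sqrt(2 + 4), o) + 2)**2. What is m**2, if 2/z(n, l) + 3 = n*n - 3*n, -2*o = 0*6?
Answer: 728128/50625 - 180992*sqrt(6)/50625 ≈ 5.6255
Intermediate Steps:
o = 0 (o = -0*6 = -1/2*0 = 0)
z(n, l) = 2/(-3 + n**2 - 3*n) (z(n, l) = 2/(-3 + (n*n - 3*n)) = 2/(-3 + (n**2 - 3*n)) = 2/(-3 + n**2 - 3*n))
m = (2 + 2/(3 - 3*sqrt(6)))**2 (m = (2/(-3 + (sqrt(2 + 4))**2 - 3*sqrt(2 + 4)) + 2)**2 = (2/(-3 + (sqrt(6))**2 - 3*sqrt(6)) + 2)**2 = (2/(-3 + 6 - 3*sqrt(6)) + 2)**2 = (2/(3 - 3*sqrt(6)) + 2)**2 = (2 + 2/(3 - 3*sqrt(6)))**2 ≈ 2.3718)
m**2 = (808/225 - 112*sqrt(6)/225)**2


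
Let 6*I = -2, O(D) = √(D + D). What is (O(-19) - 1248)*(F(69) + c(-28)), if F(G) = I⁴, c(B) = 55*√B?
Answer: -(1 + 8910*I*√7)*(1248 - I*√38)/81 ≈ -1809.5 - 3.6321e+5*I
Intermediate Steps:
O(D) = √2*√D (O(D) = √(2*D) = √2*√D)
I = -⅓ (I = (⅙)*(-2) = -⅓ ≈ -0.33333)
F(G) = 1/81 (F(G) = (-⅓)⁴ = 1/81)
(O(-19) - 1248)*(F(69) + c(-28)) = (√2*√(-19) - 1248)*(1/81 + 55*√(-28)) = (√2*(I*√19) - 1248)*(1/81 + 55*(2*I*√7)) = (I*√38 - 1248)*(1/81 + 110*I*√7) = (-1248 + I*√38)*(1/81 + 110*I*√7)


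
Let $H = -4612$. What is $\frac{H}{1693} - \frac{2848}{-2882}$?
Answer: $- \frac{4235060}{2439613} \approx -1.736$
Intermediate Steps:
$\frac{H}{1693} - \frac{2848}{-2882} = - \frac{4612}{1693} - \frac{2848}{-2882} = \left(-4612\right) \frac{1}{1693} - - \frac{1424}{1441} = - \frac{4612}{1693} + \frac{1424}{1441} = - \frac{4235060}{2439613}$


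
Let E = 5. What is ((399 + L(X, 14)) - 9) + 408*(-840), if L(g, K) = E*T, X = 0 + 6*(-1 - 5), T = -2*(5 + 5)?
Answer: -342430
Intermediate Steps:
T = -20 (T = -2*10 = -20)
X = -36 (X = 0 + 6*(-6) = 0 - 36 = -36)
L(g, K) = -100 (L(g, K) = 5*(-20) = -100)
((399 + L(X, 14)) - 9) + 408*(-840) = ((399 - 100) - 9) + 408*(-840) = (299 - 9) - 342720 = 290 - 342720 = -342430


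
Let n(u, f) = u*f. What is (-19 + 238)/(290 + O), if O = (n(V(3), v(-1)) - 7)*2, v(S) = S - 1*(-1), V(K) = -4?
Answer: 73/92 ≈ 0.79348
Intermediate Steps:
v(S) = 1 + S (v(S) = S + 1 = 1 + S)
n(u, f) = f*u
O = -14 (O = ((1 - 1)*(-4) - 7)*2 = (0*(-4) - 7)*2 = (0 - 7)*2 = -7*2 = -14)
(-19 + 238)/(290 + O) = (-19 + 238)/(290 - 14) = 219/276 = 219*(1/276) = 73/92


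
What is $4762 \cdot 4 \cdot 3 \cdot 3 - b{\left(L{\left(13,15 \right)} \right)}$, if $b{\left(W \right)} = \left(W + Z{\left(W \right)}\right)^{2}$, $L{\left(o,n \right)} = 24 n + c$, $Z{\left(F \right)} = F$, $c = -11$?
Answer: $-315772$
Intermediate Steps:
$L{\left(o,n \right)} = -11 + 24 n$ ($L{\left(o,n \right)} = 24 n - 11 = -11 + 24 n$)
$b{\left(W \right)} = 4 W^{2}$ ($b{\left(W \right)} = \left(W + W\right)^{2} = \left(2 W\right)^{2} = 4 W^{2}$)
$4762 \cdot 4 \cdot 3 \cdot 3 - b{\left(L{\left(13,15 \right)} \right)} = 4762 \cdot 4 \cdot 3 \cdot 3 - 4 \left(-11 + 24 \cdot 15\right)^{2} = 4762 \cdot 12 \cdot 3 - 4 \left(-11 + 360\right)^{2} = 4762 \cdot 36 - 4 \cdot 349^{2} = 171432 - 4 \cdot 121801 = 171432 - 487204 = -315772$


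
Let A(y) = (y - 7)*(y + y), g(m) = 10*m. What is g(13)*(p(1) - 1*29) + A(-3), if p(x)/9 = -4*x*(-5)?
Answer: 19690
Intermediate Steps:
p(x) = 180*x (p(x) = 9*(-4*x*(-5)) = 9*(20*x) = 180*x)
A(y) = 2*y*(-7 + y) (A(y) = (-7 + y)*(2*y) = 2*y*(-7 + y))
g(13)*(p(1) - 1*29) + A(-3) = (10*13)*(180*1 - 1*29) + 2*(-3)*(-7 - 3) = 130*(180 - 29) + 2*(-3)*(-10) = 130*151 + 60 = 19630 + 60 = 19690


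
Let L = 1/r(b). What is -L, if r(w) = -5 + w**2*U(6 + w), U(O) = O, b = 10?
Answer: -1/1595 ≈ -0.00062696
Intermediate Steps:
r(w) = -5 + w**2*(6 + w)
L = 1/1595 (L = 1/(-5 + 10**2*(6 + 10)) = 1/(-5 + 100*16) = 1/(-5 + 1600) = 1/1595 ≈ 0.00062696)
-L = -1*1/1595 = -1/1595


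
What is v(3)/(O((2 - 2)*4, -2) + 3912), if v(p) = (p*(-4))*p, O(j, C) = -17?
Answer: -36/3895 ≈ -0.0092426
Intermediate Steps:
v(p) = -4*p² (v(p) = (-4*p)*p = -4*p²)
v(3)/(O((2 - 2)*4, -2) + 3912) = (-4*3²)/(-17 + 3912) = (-4*9)/3895 = (1/3895)*(-36) = -36/3895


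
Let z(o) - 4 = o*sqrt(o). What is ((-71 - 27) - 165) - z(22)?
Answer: -267 - 22*sqrt(22) ≈ -370.19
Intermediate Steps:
z(o) = 4 + o**(3/2) (z(o) = 4 + o*sqrt(o) = 4 + o**(3/2))
((-71 - 27) - 165) - z(22) = ((-71 - 27) - 165) - (4 + 22**(3/2)) = (-98 - 165) - (4 + 22*sqrt(22)) = -263 + (-4 - 22*sqrt(22)) = -267 - 22*sqrt(22)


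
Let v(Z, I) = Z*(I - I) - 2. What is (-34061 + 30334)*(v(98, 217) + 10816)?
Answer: -40303778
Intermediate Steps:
v(Z, I) = -2 (v(Z, I) = Z*0 - 2 = 0 - 2 = -2)
(-34061 + 30334)*(v(98, 217) + 10816) = (-34061 + 30334)*(-2 + 10816) = -3727*10814 = -40303778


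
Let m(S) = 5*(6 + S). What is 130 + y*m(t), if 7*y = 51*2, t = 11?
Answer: 9580/7 ≈ 1368.6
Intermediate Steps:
y = 102/7 (y = (51*2)/7 = (⅐)*102 = 102/7 ≈ 14.571)
m(S) = 30 + 5*S
130 + y*m(t) = 130 + 102*(30 + 5*11)/7 = 130 + 102*(30 + 55)/7 = 130 + (102/7)*85 = 130 + 8670/7 = 9580/7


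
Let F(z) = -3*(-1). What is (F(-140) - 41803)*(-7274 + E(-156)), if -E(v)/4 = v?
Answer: 277970000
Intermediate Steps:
E(v) = -4*v
F(z) = 3
(F(-140) - 41803)*(-7274 + E(-156)) = (3 - 41803)*(-7274 - 4*(-156)) = -41800*(-7274 + 624) = -41800*(-6650) = 277970000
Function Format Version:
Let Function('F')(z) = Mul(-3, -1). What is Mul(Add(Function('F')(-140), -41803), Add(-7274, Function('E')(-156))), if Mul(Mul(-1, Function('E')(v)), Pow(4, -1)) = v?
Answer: 277970000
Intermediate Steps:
Function('E')(v) = Mul(-4, v)
Function('F')(z) = 3
Mul(Add(Function('F')(-140), -41803), Add(-7274, Function('E')(-156))) = Mul(Add(3, -41803), Add(-7274, Mul(-4, -156))) = Mul(-41800, Add(-7274, 624)) = Mul(-41800, -6650) = 277970000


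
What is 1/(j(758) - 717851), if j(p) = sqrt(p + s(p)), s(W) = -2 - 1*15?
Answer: -717851/515310057460 - sqrt(741)/515310057460 ≈ -1.3931e-6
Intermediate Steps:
s(W) = -17 (s(W) = -2 - 15 = -17)
j(p) = sqrt(-17 + p) (j(p) = sqrt(p - 17) = sqrt(-17 + p))
1/(j(758) - 717851) = 1/(sqrt(-17 + 758) - 717851) = 1/(sqrt(741) - 717851) = 1/(-717851 + sqrt(741))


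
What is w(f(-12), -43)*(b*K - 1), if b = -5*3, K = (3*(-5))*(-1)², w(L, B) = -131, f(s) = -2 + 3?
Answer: -29344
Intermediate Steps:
f(s) = 1
K = -15 (K = -15*1 = -15)
b = -15
w(f(-12), -43)*(b*K - 1) = -131*(-15*(-15) - 1) = -131*(225 - 1) = -131*224 = -29344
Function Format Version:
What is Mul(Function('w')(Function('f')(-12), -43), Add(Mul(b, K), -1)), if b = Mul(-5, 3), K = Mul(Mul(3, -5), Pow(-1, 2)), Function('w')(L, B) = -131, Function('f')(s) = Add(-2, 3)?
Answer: -29344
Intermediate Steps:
Function('f')(s) = 1
K = -15 (K = Mul(-15, 1) = -15)
b = -15
Mul(Function('w')(Function('f')(-12), -43), Add(Mul(b, K), -1)) = Mul(-131, Add(Mul(-15, -15), -1)) = Mul(-131, Add(225, -1)) = Mul(-131, 224) = -29344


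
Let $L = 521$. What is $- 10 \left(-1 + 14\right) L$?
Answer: $-67730$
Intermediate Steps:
$- 10 \left(-1 + 14\right) L = - 10 \left(-1 + 14\right) 521 = \left(-10\right) 13 \cdot 521 = \left(-130\right) 521 = -67730$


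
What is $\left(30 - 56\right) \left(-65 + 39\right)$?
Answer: $676$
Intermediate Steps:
$\left(30 - 56\right) \left(-65 + 39\right) = \left(-26\right) \left(-26\right) = 676$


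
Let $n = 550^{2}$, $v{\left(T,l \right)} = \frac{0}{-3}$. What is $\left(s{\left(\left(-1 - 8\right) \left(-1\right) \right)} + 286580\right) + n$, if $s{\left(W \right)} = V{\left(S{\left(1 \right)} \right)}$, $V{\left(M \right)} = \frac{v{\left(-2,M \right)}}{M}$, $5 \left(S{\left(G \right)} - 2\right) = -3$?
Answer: $589080$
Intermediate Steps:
$v{\left(T,l \right)} = 0$ ($v{\left(T,l \right)} = 0 \left(- \frac{1}{3}\right) = 0$)
$S{\left(G \right)} = \frac{7}{5}$ ($S{\left(G \right)} = 2 + \frac{1}{5} \left(-3\right) = 2 - \frac{3}{5} = \frac{7}{5}$)
$V{\left(M \right)} = 0$ ($V{\left(M \right)} = \frac{0}{M} = 0$)
$s{\left(W \right)} = 0$
$n = 302500$
$\left(s{\left(\left(-1 - 8\right) \left(-1\right) \right)} + 286580\right) + n = \left(0 + 286580\right) + 302500 = 286580 + 302500 = 589080$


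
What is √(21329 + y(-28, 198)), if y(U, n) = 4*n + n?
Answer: √22319 ≈ 149.40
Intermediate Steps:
y(U, n) = 5*n
√(21329 + y(-28, 198)) = √(21329 + 5*198) = √(21329 + 990) = √22319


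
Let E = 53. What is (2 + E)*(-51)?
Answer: -2805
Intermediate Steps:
(2 + E)*(-51) = (2 + 53)*(-51) = 55*(-51) = -2805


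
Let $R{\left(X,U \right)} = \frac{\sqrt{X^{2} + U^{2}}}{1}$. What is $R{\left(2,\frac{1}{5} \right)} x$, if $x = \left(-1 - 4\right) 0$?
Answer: $0$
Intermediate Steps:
$R{\left(X,U \right)} = \sqrt{U^{2} + X^{2}}$ ($R{\left(X,U \right)} = \sqrt{U^{2} + X^{2}} \cdot 1 = \sqrt{U^{2} + X^{2}}$)
$x = 0$ ($x = \left(-5\right) 0 = 0$)
$R{\left(2,\frac{1}{5} \right)} x = \sqrt{\left(\frac{1}{5}\right)^{2} + 2^{2}} \cdot 0 = \sqrt{\left(\frac{1}{5}\right)^{2} + 4} \cdot 0 = \sqrt{\frac{1}{25} + 4} \cdot 0 = \sqrt{\frac{101}{25}} \cdot 0 = \frac{\sqrt{101}}{5} \cdot 0 = 0$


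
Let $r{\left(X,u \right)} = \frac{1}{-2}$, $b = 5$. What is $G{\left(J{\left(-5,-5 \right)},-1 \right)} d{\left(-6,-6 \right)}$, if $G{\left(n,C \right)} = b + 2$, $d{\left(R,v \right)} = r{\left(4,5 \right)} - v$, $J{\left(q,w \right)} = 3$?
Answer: $\frac{77}{2} \approx 38.5$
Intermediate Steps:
$r{\left(X,u \right)} = - \frac{1}{2}$
$d{\left(R,v \right)} = - \frac{1}{2} - v$
$G{\left(n,C \right)} = 7$ ($G{\left(n,C \right)} = 5 + 2 = 7$)
$G{\left(J{\left(-5,-5 \right)},-1 \right)} d{\left(-6,-6 \right)} = 7 \left(- \frac{1}{2} - -6\right) = 7 \left(- \frac{1}{2} + 6\right) = 7 \cdot \frac{11}{2} = \frac{77}{2}$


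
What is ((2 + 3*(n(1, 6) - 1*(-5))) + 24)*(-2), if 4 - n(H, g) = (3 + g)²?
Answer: 380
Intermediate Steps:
n(H, g) = 4 - (3 + g)²
((2 + 3*(n(1, 6) - 1*(-5))) + 24)*(-2) = ((2 + 3*((4 - (3 + 6)²) - 1*(-5))) + 24)*(-2) = ((2 + 3*((4 - 1*9²) + 5)) + 24)*(-2) = ((2 + 3*((4 - 1*81) + 5)) + 24)*(-2) = ((2 + 3*((4 - 81) + 5)) + 24)*(-2) = ((2 + 3*(-77 + 5)) + 24)*(-2) = ((2 + 3*(-72)) + 24)*(-2) = ((2 - 216) + 24)*(-2) = (-214 + 24)*(-2) = -190*(-2) = 380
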